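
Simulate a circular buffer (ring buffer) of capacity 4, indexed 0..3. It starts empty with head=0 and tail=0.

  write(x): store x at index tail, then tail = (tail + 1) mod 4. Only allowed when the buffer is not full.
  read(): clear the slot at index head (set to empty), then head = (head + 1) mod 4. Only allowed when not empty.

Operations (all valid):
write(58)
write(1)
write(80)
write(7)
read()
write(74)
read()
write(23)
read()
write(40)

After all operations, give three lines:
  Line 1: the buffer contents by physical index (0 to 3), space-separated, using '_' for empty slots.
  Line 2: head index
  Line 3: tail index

write(58): buf=[58 _ _ _], head=0, tail=1, size=1
write(1): buf=[58 1 _ _], head=0, tail=2, size=2
write(80): buf=[58 1 80 _], head=0, tail=3, size=3
write(7): buf=[58 1 80 7], head=0, tail=0, size=4
read(): buf=[_ 1 80 7], head=1, tail=0, size=3
write(74): buf=[74 1 80 7], head=1, tail=1, size=4
read(): buf=[74 _ 80 7], head=2, tail=1, size=3
write(23): buf=[74 23 80 7], head=2, tail=2, size=4
read(): buf=[74 23 _ 7], head=3, tail=2, size=3
write(40): buf=[74 23 40 7], head=3, tail=3, size=4

Answer: 74 23 40 7
3
3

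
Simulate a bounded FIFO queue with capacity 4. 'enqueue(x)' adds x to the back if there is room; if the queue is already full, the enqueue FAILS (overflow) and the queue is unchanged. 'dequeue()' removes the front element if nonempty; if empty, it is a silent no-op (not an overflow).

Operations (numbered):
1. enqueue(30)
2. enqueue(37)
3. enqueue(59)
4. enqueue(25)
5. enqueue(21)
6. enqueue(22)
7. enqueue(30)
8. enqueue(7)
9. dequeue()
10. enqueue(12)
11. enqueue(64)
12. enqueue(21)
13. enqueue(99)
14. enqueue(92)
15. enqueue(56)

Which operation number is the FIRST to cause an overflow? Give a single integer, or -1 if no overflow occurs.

1. enqueue(30): size=1
2. enqueue(37): size=2
3. enqueue(59): size=3
4. enqueue(25): size=4
5. enqueue(21): size=4=cap → OVERFLOW (fail)
6. enqueue(22): size=4=cap → OVERFLOW (fail)
7. enqueue(30): size=4=cap → OVERFLOW (fail)
8. enqueue(7): size=4=cap → OVERFLOW (fail)
9. dequeue(): size=3
10. enqueue(12): size=4
11. enqueue(64): size=4=cap → OVERFLOW (fail)
12. enqueue(21): size=4=cap → OVERFLOW (fail)
13. enqueue(99): size=4=cap → OVERFLOW (fail)
14. enqueue(92): size=4=cap → OVERFLOW (fail)
15. enqueue(56): size=4=cap → OVERFLOW (fail)

Answer: 5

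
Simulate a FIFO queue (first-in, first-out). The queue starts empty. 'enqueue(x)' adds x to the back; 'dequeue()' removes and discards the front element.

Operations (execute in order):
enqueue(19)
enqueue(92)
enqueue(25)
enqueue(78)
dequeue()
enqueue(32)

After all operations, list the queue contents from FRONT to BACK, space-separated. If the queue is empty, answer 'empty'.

enqueue(19): [19]
enqueue(92): [19, 92]
enqueue(25): [19, 92, 25]
enqueue(78): [19, 92, 25, 78]
dequeue(): [92, 25, 78]
enqueue(32): [92, 25, 78, 32]

Answer: 92 25 78 32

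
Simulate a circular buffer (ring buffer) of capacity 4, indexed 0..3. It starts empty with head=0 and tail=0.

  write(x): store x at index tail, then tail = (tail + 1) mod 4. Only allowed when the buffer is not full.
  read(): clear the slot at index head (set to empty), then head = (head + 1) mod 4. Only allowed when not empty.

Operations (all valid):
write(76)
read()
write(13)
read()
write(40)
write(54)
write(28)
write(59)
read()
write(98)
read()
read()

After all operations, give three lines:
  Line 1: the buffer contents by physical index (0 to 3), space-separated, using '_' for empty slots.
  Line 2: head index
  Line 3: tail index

write(76): buf=[76 _ _ _], head=0, tail=1, size=1
read(): buf=[_ _ _ _], head=1, tail=1, size=0
write(13): buf=[_ 13 _ _], head=1, tail=2, size=1
read(): buf=[_ _ _ _], head=2, tail=2, size=0
write(40): buf=[_ _ 40 _], head=2, tail=3, size=1
write(54): buf=[_ _ 40 54], head=2, tail=0, size=2
write(28): buf=[28 _ 40 54], head=2, tail=1, size=3
write(59): buf=[28 59 40 54], head=2, tail=2, size=4
read(): buf=[28 59 _ 54], head=3, tail=2, size=3
write(98): buf=[28 59 98 54], head=3, tail=3, size=4
read(): buf=[28 59 98 _], head=0, tail=3, size=3
read(): buf=[_ 59 98 _], head=1, tail=3, size=2

Answer: _ 59 98 _
1
3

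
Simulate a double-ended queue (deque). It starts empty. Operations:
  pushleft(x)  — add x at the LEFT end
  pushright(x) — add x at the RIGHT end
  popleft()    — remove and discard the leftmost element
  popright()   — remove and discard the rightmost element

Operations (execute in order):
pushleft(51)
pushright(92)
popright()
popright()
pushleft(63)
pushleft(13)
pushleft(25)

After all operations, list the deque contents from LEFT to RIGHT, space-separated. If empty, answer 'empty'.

pushleft(51): [51]
pushright(92): [51, 92]
popright(): [51]
popright(): []
pushleft(63): [63]
pushleft(13): [13, 63]
pushleft(25): [25, 13, 63]

Answer: 25 13 63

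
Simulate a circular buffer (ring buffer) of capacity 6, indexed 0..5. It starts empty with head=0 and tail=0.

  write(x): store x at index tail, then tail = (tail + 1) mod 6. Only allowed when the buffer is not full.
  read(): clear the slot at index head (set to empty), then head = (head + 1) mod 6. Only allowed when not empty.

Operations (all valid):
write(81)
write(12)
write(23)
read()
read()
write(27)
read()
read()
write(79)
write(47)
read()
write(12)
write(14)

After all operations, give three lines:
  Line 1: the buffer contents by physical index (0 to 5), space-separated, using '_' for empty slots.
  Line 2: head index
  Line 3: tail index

Answer: 12 14 _ _ _ 47
5
2

Derivation:
write(81): buf=[81 _ _ _ _ _], head=0, tail=1, size=1
write(12): buf=[81 12 _ _ _ _], head=0, tail=2, size=2
write(23): buf=[81 12 23 _ _ _], head=0, tail=3, size=3
read(): buf=[_ 12 23 _ _ _], head=1, tail=3, size=2
read(): buf=[_ _ 23 _ _ _], head=2, tail=3, size=1
write(27): buf=[_ _ 23 27 _ _], head=2, tail=4, size=2
read(): buf=[_ _ _ 27 _ _], head=3, tail=4, size=1
read(): buf=[_ _ _ _ _ _], head=4, tail=4, size=0
write(79): buf=[_ _ _ _ 79 _], head=4, tail=5, size=1
write(47): buf=[_ _ _ _ 79 47], head=4, tail=0, size=2
read(): buf=[_ _ _ _ _ 47], head=5, tail=0, size=1
write(12): buf=[12 _ _ _ _ 47], head=5, tail=1, size=2
write(14): buf=[12 14 _ _ _ 47], head=5, tail=2, size=3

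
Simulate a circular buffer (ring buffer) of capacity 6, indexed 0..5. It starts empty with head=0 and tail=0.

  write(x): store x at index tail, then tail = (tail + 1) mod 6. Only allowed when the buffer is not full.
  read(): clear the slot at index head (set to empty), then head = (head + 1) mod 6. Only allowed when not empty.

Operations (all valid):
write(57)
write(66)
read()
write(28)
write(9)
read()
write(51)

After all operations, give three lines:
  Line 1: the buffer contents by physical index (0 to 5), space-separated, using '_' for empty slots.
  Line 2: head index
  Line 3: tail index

Answer: _ _ 28 9 51 _
2
5

Derivation:
write(57): buf=[57 _ _ _ _ _], head=0, tail=1, size=1
write(66): buf=[57 66 _ _ _ _], head=0, tail=2, size=2
read(): buf=[_ 66 _ _ _ _], head=1, tail=2, size=1
write(28): buf=[_ 66 28 _ _ _], head=1, tail=3, size=2
write(9): buf=[_ 66 28 9 _ _], head=1, tail=4, size=3
read(): buf=[_ _ 28 9 _ _], head=2, tail=4, size=2
write(51): buf=[_ _ 28 9 51 _], head=2, tail=5, size=3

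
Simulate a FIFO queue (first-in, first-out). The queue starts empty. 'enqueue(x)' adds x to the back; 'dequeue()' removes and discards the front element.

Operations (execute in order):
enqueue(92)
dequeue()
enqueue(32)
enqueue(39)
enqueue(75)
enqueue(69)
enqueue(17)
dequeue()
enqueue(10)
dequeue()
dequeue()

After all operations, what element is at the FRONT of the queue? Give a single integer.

Answer: 69

Derivation:
enqueue(92): queue = [92]
dequeue(): queue = []
enqueue(32): queue = [32]
enqueue(39): queue = [32, 39]
enqueue(75): queue = [32, 39, 75]
enqueue(69): queue = [32, 39, 75, 69]
enqueue(17): queue = [32, 39, 75, 69, 17]
dequeue(): queue = [39, 75, 69, 17]
enqueue(10): queue = [39, 75, 69, 17, 10]
dequeue(): queue = [75, 69, 17, 10]
dequeue(): queue = [69, 17, 10]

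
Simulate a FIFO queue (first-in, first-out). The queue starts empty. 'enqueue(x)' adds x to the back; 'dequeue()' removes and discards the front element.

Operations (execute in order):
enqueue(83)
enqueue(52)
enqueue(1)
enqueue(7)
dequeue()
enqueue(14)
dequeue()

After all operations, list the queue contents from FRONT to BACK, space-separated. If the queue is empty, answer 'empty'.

Answer: 1 7 14

Derivation:
enqueue(83): [83]
enqueue(52): [83, 52]
enqueue(1): [83, 52, 1]
enqueue(7): [83, 52, 1, 7]
dequeue(): [52, 1, 7]
enqueue(14): [52, 1, 7, 14]
dequeue(): [1, 7, 14]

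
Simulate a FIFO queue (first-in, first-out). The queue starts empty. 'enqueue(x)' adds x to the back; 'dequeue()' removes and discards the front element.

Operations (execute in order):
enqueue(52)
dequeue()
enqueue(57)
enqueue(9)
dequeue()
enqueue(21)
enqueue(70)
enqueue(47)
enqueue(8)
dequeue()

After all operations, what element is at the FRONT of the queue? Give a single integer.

enqueue(52): queue = [52]
dequeue(): queue = []
enqueue(57): queue = [57]
enqueue(9): queue = [57, 9]
dequeue(): queue = [9]
enqueue(21): queue = [9, 21]
enqueue(70): queue = [9, 21, 70]
enqueue(47): queue = [9, 21, 70, 47]
enqueue(8): queue = [9, 21, 70, 47, 8]
dequeue(): queue = [21, 70, 47, 8]

Answer: 21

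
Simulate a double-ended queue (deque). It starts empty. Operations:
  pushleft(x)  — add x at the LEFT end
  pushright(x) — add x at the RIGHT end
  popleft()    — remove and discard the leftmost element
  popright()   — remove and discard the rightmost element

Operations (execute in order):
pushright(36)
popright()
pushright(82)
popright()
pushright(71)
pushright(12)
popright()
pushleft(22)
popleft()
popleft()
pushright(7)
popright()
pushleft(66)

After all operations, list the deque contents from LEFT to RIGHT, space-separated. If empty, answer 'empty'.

pushright(36): [36]
popright(): []
pushright(82): [82]
popright(): []
pushright(71): [71]
pushright(12): [71, 12]
popright(): [71]
pushleft(22): [22, 71]
popleft(): [71]
popleft(): []
pushright(7): [7]
popright(): []
pushleft(66): [66]

Answer: 66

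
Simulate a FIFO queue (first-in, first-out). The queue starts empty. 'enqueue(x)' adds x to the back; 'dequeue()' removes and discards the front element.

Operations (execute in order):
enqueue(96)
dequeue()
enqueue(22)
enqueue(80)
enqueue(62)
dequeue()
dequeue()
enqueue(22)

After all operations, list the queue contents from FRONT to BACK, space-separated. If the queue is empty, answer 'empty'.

Answer: 62 22

Derivation:
enqueue(96): [96]
dequeue(): []
enqueue(22): [22]
enqueue(80): [22, 80]
enqueue(62): [22, 80, 62]
dequeue(): [80, 62]
dequeue(): [62]
enqueue(22): [62, 22]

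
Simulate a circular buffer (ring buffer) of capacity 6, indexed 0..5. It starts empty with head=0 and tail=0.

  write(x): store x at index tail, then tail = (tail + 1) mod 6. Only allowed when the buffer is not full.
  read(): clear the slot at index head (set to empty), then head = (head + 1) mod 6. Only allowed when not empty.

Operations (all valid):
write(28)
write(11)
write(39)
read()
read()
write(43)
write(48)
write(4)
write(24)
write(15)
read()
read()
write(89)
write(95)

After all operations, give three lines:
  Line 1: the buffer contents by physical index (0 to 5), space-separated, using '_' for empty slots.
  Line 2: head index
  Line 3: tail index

write(28): buf=[28 _ _ _ _ _], head=0, tail=1, size=1
write(11): buf=[28 11 _ _ _ _], head=0, tail=2, size=2
write(39): buf=[28 11 39 _ _ _], head=0, tail=3, size=3
read(): buf=[_ 11 39 _ _ _], head=1, tail=3, size=2
read(): buf=[_ _ 39 _ _ _], head=2, tail=3, size=1
write(43): buf=[_ _ 39 43 _ _], head=2, tail=4, size=2
write(48): buf=[_ _ 39 43 48 _], head=2, tail=5, size=3
write(4): buf=[_ _ 39 43 48 4], head=2, tail=0, size=4
write(24): buf=[24 _ 39 43 48 4], head=2, tail=1, size=5
write(15): buf=[24 15 39 43 48 4], head=2, tail=2, size=6
read(): buf=[24 15 _ 43 48 4], head=3, tail=2, size=5
read(): buf=[24 15 _ _ 48 4], head=4, tail=2, size=4
write(89): buf=[24 15 89 _ 48 4], head=4, tail=3, size=5
write(95): buf=[24 15 89 95 48 4], head=4, tail=4, size=6

Answer: 24 15 89 95 48 4
4
4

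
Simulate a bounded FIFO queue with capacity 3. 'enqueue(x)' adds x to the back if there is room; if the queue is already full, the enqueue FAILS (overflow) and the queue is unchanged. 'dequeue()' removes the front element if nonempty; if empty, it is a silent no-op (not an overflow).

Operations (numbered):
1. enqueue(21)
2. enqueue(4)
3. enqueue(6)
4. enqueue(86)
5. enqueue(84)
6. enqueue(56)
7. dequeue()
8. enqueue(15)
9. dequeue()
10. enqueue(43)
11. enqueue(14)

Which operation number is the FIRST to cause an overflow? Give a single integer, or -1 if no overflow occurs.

1. enqueue(21): size=1
2. enqueue(4): size=2
3. enqueue(6): size=3
4. enqueue(86): size=3=cap → OVERFLOW (fail)
5. enqueue(84): size=3=cap → OVERFLOW (fail)
6. enqueue(56): size=3=cap → OVERFLOW (fail)
7. dequeue(): size=2
8. enqueue(15): size=3
9. dequeue(): size=2
10. enqueue(43): size=3
11. enqueue(14): size=3=cap → OVERFLOW (fail)

Answer: 4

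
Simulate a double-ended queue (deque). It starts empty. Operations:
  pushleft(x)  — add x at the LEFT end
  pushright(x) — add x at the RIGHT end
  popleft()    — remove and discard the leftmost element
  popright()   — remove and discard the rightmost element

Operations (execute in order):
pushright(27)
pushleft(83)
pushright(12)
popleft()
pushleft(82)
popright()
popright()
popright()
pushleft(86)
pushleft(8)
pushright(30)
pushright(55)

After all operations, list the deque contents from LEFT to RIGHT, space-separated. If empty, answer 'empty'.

Answer: 8 86 30 55

Derivation:
pushright(27): [27]
pushleft(83): [83, 27]
pushright(12): [83, 27, 12]
popleft(): [27, 12]
pushleft(82): [82, 27, 12]
popright(): [82, 27]
popright(): [82]
popright(): []
pushleft(86): [86]
pushleft(8): [8, 86]
pushright(30): [8, 86, 30]
pushright(55): [8, 86, 30, 55]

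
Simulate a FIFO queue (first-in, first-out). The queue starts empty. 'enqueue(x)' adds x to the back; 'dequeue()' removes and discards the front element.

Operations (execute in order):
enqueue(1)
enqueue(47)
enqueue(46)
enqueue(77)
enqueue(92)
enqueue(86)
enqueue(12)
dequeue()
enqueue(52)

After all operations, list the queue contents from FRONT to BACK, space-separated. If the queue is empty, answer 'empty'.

enqueue(1): [1]
enqueue(47): [1, 47]
enqueue(46): [1, 47, 46]
enqueue(77): [1, 47, 46, 77]
enqueue(92): [1, 47, 46, 77, 92]
enqueue(86): [1, 47, 46, 77, 92, 86]
enqueue(12): [1, 47, 46, 77, 92, 86, 12]
dequeue(): [47, 46, 77, 92, 86, 12]
enqueue(52): [47, 46, 77, 92, 86, 12, 52]

Answer: 47 46 77 92 86 12 52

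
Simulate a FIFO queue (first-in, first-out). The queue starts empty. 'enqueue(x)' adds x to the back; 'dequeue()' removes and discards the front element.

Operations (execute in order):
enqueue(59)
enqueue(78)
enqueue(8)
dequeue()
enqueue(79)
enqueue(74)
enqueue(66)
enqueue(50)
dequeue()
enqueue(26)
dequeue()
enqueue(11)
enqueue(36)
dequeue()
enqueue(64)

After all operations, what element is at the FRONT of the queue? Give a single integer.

Answer: 74

Derivation:
enqueue(59): queue = [59]
enqueue(78): queue = [59, 78]
enqueue(8): queue = [59, 78, 8]
dequeue(): queue = [78, 8]
enqueue(79): queue = [78, 8, 79]
enqueue(74): queue = [78, 8, 79, 74]
enqueue(66): queue = [78, 8, 79, 74, 66]
enqueue(50): queue = [78, 8, 79, 74, 66, 50]
dequeue(): queue = [8, 79, 74, 66, 50]
enqueue(26): queue = [8, 79, 74, 66, 50, 26]
dequeue(): queue = [79, 74, 66, 50, 26]
enqueue(11): queue = [79, 74, 66, 50, 26, 11]
enqueue(36): queue = [79, 74, 66, 50, 26, 11, 36]
dequeue(): queue = [74, 66, 50, 26, 11, 36]
enqueue(64): queue = [74, 66, 50, 26, 11, 36, 64]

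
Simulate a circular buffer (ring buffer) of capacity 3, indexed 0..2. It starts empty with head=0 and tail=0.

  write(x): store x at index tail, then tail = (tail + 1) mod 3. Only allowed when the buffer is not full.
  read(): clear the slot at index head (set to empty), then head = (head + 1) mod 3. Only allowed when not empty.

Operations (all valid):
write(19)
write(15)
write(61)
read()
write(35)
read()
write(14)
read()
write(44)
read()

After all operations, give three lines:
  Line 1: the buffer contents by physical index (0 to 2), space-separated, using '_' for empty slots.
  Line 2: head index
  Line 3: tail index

write(19): buf=[19 _ _], head=0, tail=1, size=1
write(15): buf=[19 15 _], head=0, tail=2, size=2
write(61): buf=[19 15 61], head=0, tail=0, size=3
read(): buf=[_ 15 61], head=1, tail=0, size=2
write(35): buf=[35 15 61], head=1, tail=1, size=3
read(): buf=[35 _ 61], head=2, tail=1, size=2
write(14): buf=[35 14 61], head=2, tail=2, size=3
read(): buf=[35 14 _], head=0, tail=2, size=2
write(44): buf=[35 14 44], head=0, tail=0, size=3
read(): buf=[_ 14 44], head=1, tail=0, size=2

Answer: _ 14 44
1
0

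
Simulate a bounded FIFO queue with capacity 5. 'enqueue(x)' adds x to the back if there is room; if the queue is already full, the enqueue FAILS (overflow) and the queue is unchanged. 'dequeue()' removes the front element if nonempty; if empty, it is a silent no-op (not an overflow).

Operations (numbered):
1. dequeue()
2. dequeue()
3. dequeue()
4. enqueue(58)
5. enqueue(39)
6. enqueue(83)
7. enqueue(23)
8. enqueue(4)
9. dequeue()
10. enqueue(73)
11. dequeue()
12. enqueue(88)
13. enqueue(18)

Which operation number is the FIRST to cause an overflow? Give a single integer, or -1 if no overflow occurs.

Answer: 13

Derivation:
1. dequeue(): empty, no-op, size=0
2. dequeue(): empty, no-op, size=0
3. dequeue(): empty, no-op, size=0
4. enqueue(58): size=1
5. enqueue(39): size=2
6. enqueue(83): size=3
7. enqueue(23): size=4
8. enqueue(4): size=5
9. dequeue(): size=4
10. enqueue(73): size=5
11. dequeue(): size=4
12. enqueue(88): size=5
13. enqueue(18): size=5=cap → OVERFLOW (fail)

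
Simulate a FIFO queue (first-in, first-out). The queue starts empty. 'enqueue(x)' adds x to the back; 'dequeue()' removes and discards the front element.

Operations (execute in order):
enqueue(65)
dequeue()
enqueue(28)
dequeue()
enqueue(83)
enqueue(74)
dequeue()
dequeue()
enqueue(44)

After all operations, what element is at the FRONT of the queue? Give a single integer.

Answer: 44

Derivation:
enqueue(65): queue = [65]
dequeue(): queue = []
enqueue(28): queue = [28]
dequeue(): queue = []
enqueue(83): queue = [83]
enqueue(74): queue = [83, 74]
dequeue(): queue = [74]
dequeue(): queue = []
enqueue(44): queue = [44]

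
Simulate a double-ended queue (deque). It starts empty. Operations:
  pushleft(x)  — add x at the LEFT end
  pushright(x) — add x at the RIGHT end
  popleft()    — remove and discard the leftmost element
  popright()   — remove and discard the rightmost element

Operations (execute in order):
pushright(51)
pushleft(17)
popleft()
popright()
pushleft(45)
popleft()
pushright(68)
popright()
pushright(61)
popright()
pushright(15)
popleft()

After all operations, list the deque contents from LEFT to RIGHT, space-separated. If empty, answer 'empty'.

pushright(51): [51]
pushleft(17): [17, 51]
popleft(): [51]
popright(): []
pushleft(45): [45]
popleft(): []
pushright(68): [68]
popright(): []
pushright(61): [61]
popright(): []
pushright(15): [15]
popleft(): []

Answer: empty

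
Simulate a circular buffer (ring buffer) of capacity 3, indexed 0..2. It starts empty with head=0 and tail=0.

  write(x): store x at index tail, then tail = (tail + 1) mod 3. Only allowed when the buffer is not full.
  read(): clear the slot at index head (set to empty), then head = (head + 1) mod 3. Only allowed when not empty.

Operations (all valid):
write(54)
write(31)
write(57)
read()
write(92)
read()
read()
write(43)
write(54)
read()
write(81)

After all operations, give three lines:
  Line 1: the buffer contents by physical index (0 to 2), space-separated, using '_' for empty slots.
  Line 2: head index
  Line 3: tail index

write(54): buf=[54 _ _], head=0, tail=1, size=1
write(31): buf=[54 31 _], head=0, tail=2, size=2
write(57): buf=[54 31 57], head=0, tail=0, size=3
read(): buf=[_ 31 57], head=1, tail=0, size=2
write(92): buf=[92 31 57], head=1, tail=1, size=3
read(): buf=[92 _ 57], head=2, tail=1, size=2
read(): buf=[92 _ _], head=0, tail=1, size=1
write(43): buf=[92 43 _], head=0, tail=2, size=2
write(54): buf=[92 43 54], head=0, tail=0, size=3
read(): buf=[_ 43 54], head=1, tail=0, size=2
write(81): buf=[81 43 54], head=1, tail=1, size=3

Answer: 81 43 54
1
1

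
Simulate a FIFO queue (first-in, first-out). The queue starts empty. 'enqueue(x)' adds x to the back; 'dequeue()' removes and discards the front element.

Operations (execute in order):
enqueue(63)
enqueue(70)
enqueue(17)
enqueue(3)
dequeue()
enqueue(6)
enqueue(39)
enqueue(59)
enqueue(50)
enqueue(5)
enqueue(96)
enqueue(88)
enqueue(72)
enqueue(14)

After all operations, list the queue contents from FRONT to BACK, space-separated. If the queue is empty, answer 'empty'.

enqueue(63): [63]
enqueue(70): [63, 70]
enqueue(17): [63, 70, 17]
enqueue(3): [63, 70, 17, 3]
dequeue(): [70, 17, 3]
enqueue(6): [70, 17, 3, 6]
enqueue(39): [70, 17, 3, 6, 39]
enqueue(59): [70, 17, 3, 6, 39, 59]
enqueue(50): [70, 17, 3, 6, 39, 59, 50]
enqueue(5): [70, 17, 3, 6, 39, 59, 50, 5]
enqueue(96): [70, 17, 3, 6, 39, 59, 50, 5, 96]
enqueue(88): [70, 17, 3, 6, 39, 59, 50, 5, 96, 88]
enqueue(72): [70, 17, 3, 6, 39, 59, 50, 5, 96, 88, 72]
enqueue(14): [70, 17, 3, 6, 39, 59, 50, 5, 96, 88, 72, 14]

Answer: 70 17 3 6 39 59 50 5 96 88 72 14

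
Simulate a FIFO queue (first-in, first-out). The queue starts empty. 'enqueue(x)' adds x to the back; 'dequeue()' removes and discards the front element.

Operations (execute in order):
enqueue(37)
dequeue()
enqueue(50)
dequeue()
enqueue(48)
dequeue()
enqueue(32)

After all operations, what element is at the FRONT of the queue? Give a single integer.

enqueue(37): queue = [37]
dequeue(): queue = []
enqueue(50): queue = [50]
dequeue(): queue = []
enqueue(48): queue = [48]
dequeue(): queue = []
enqueue(32): queue = [32]

Answer: 32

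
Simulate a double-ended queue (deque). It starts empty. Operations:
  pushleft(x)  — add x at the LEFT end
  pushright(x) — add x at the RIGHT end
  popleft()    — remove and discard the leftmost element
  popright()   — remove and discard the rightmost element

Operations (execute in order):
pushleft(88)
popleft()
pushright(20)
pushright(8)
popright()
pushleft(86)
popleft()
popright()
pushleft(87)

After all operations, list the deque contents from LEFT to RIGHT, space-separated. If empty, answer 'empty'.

Answer: 87

Derivation:
pushleft(88): [88]
popleft(): []
pushright(20): [20]
pushright(8): [20, 8]
popright(): [20]
pushleft(86): [86, 20]
popleft(): [20]
popright(): []
pushleft(87): [87]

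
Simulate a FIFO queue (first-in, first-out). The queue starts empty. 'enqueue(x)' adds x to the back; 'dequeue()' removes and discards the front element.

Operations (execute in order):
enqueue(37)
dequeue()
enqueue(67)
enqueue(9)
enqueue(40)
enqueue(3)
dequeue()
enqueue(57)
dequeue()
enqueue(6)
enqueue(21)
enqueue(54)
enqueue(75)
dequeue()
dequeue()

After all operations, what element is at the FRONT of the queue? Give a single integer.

Answer: 57

Derivation:
enqueue(37): queue = [37]
dequeue(): queue = []
enqueue(67): queue = [67]
enqueue(9): queue = [67, 9]
enqueue(40): queue = [67, 9, 40]
enqueue(3): queue = [67, 9, 40, 3]
dequeue(): queue = [9, 40, 3]
enqueue(57): queue = [9, 40, 3, 57]
dequeue(): queue = [40, 3, 57]
enqueue(6): queue = [40, 3, 57, 6]
enqueue(21): queue = [40, 3, 57, 6, 21]
enqueue(54): queue = [40, 3, 57, 6, 21, 54]
enqueue(75): queue = [40, 3, 57, 6, 21, 54, 75]
dequeue(): queue = [3, 57, 6, 21, 54, 75]
dequeue(): queue = [57, 6, 21, 54, 75]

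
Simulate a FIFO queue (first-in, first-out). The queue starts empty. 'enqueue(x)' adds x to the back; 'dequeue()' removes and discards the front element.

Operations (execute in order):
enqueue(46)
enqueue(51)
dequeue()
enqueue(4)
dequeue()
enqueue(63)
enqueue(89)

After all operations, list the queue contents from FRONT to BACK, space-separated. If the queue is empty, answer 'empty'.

enqueue(46): [46]
enqueue(51): [46, 51]
dequeue(): [51]
enqueue(4): [51, 4]
dequeue(): [4]
enqueue(63): [4, 63]
enqueue(89): [4, 63, 89]

Answer: 4 63 89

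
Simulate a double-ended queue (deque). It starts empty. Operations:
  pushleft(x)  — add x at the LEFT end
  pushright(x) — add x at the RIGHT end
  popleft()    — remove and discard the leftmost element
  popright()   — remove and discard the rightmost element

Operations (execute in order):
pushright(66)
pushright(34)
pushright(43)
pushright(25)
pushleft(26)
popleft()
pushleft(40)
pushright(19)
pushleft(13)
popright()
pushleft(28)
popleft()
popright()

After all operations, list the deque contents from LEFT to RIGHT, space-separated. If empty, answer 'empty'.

Answer: 13 40 66 34 43

Derivation:
pushright(66): [66]
pushright(34): [66, 34]
pushright(43): [66, 34, 43]
pushright(25): [66, 34, 43, 25]
pushleft(26): [26, 66, 34, 43, 25]
popleft(): [66, 34, 43, 25]
pushleft(40): [40, 66, 34, 43, 25]
pushright(19): [40, 66, 34, 43, 25, 19]
pushleft(13): [13, 40, 66, 34, 43, 25, 19]
popright(): [13, 40, 66, 34, 43, 25]
pushleft(28): [28, 13, 40, 66, 34, 43, 25]
popleft(): [13, 40, 66, 34, 43, 25]
popright(): [13, 40, 66, 34, 43]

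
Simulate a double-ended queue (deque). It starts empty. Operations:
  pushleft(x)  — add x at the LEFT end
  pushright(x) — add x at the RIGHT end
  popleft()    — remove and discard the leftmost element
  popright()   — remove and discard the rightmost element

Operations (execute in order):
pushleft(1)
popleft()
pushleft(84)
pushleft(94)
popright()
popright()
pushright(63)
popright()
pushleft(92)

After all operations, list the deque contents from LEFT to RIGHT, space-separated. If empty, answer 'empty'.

pushleft(1): [1]
popleft(): []
pushleft(84): [84]
pushleft(94): [94, 84]
popright(): [94]
popright(): []
pushright(63): [63]
popright(): []
pushleft(92): [92]

Answer: 92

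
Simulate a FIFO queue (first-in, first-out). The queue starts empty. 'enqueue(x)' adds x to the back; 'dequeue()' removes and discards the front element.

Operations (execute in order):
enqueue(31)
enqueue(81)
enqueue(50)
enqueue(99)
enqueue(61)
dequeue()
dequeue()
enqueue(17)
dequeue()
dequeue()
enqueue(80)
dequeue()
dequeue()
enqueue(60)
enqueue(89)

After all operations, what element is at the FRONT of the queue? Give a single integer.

Answer: 80

Derivation:
enqueue(31): queue = [31]
enqueue(81): queue = [31, 81]
enqueue(50): queue = [31, 81, 50]
enqueue(99): queue = [31, 81, 50, 99]
enqueue(61): queue = [31, 81, 50, 99, 61]
dequeue(): queue = [81, 50, 99, 61]
dequeue(): queue = [50, 99, 61]
enqueue(17): queue = [50, 99, 61, 17]
dequeue(): queue = [99, 61, 17]
dequeue(): queue = [61, 17]
enqueue(80): queue = [61, 17, 80]
dequeue(): queue = [17, 80]
dequeue(): queue = [80]
enqueue(60): queue = [80, 60]
enqueue(89): queue = [80, 60, 89]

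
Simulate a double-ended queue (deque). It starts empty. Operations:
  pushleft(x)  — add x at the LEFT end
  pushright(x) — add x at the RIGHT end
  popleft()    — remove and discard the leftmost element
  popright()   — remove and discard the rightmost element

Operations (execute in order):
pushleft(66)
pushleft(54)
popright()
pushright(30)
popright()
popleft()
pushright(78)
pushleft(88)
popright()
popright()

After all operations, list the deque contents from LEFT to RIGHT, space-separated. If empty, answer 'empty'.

Answer: empty

Derivation:
pushleft(66): [66]
pushleft(54): [54, 66]
popright(): [54]
pushright(30): [54, 30]
popright(): [54]
popleft(): []
pushright(78): [78]
pushleft(88): [88, 78]
popright(): [88]
popright(): []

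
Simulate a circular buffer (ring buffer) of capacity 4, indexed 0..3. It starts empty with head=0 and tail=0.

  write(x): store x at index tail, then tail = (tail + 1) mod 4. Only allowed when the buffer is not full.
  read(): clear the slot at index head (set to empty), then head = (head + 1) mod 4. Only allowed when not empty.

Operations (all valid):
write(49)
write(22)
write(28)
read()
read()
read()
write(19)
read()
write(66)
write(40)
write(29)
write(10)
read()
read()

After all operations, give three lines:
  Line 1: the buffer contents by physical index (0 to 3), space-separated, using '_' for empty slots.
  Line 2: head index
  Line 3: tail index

Answer: _ _ 29 10
2
0

Derivation:
write(49): buf=[49 _ _ _], head=0, tail=1, size=1
write(22): buf=[49 22 _ _], head=0, tail=2, size=2
write(28): buf=[49 22 28 _], head=0, tail=3, size=3
read(): buf=[_ 22 28 _], head=1, tail=3, size=2
read(): buf=[_ _ 28 _], head=2, tail=3, size=1
read(): buf=[_ _ _ _], head=3, tail=3, size=0
write(19): buf=[_ _ _ 19], head=3, tail=0, size=1
read(): buf=[_ _ _ _], head=0, tail=0, size=0
write(66): buf=[66 _ _ _], head=0, tail=1, size=1
write(40): buf=[66 40 _ _], head=0, tail=2, size=2
write(29): buf=[66 40 29 _], head=0, tail=3, size=3
write(10): buf=[66 40 29 10], head=0, tail=0, size=4
read(): buf=[_ 40 29 10], head=1, tail=0, size=3
read(): buf=[_ _ 29 10], head=2, tail=0, size=2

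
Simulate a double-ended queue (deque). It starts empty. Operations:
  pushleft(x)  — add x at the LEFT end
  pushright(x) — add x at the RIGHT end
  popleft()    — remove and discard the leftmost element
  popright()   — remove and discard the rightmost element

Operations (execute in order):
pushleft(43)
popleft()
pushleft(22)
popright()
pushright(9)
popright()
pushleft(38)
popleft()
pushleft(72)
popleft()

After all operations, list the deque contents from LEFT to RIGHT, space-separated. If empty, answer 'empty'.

pushleft(43): [43]
popleft(): []
pushleft(22): [22]
popright(): []
pushright(9): [9]
popright(): []
pushleft(38): [38]
popleft(): []
pushleft(72): [72]
popleft(): []

Answer: empty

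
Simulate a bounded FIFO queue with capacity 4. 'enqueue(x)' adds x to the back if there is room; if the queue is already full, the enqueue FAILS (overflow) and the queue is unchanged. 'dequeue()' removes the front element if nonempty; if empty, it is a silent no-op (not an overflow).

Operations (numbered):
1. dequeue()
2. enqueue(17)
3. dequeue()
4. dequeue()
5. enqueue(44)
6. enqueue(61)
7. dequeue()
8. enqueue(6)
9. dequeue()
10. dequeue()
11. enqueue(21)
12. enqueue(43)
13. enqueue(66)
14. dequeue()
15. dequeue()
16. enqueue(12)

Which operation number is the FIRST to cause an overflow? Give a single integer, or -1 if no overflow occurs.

Answer: -1

Derivation:
1. dequeue(): empty, no-op, size=0
2. enqueue(17): size=1
3. dequeue(): size=0
4. dequeue(): empty, no-op, size=0
5. enqueue(44): size=1
6. enqueue(61): size=2
7. dequeue(): size=1
8. enqueue(6): size=2
9. dequeue(): size=1
10. dequeue(): size=0
11. enqueue(21): size=1
12. enqueue(43): size=2
13. enqueue(66): size=3
14. dequeue(): size=2
15. dequeue(): size=1
16. enqueue(12): size=2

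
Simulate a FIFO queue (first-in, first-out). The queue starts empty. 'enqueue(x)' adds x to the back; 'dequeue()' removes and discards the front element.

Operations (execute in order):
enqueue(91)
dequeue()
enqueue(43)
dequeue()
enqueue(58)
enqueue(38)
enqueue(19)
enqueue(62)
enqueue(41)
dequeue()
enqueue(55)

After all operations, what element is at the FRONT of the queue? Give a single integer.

enqueue(91): queue = [91]
dequeue(): queue = []
enqueue(43): queue = [43]
dequeue(): queue = []
enqueue(58): queue = [58]
enqueue(38): queue = [58, 38]
enqueue(19): queue = [58, 38, 19]
enqueue(62): queue = [58, 38, 19, 62]
enqueue(41): queue = [58, 38, 19, 62, 41]
dequeue(): queue = [38, 19, 62, 41]
enqueue(55): queue = [38, 19, 62, 41, 55]

Answer: 38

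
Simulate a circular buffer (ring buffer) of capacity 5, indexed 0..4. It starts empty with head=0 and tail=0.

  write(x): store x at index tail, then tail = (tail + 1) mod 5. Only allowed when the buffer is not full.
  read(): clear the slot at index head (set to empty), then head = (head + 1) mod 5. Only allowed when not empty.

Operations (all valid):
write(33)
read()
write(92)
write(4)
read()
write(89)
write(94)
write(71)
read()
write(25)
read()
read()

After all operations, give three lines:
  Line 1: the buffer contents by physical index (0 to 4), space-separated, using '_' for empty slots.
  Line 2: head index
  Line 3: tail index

Answer: 71 25 _ _ _
0
2

Derivation:
write(33): buf=[33 _ _ _ _], head=0, tail=1, size=1
read(): buf=[_ _ _ _ _], head=1, tail=1, size=0
write(92): buf=[_ 92 _ _ _], head=1, tail=2, size=1
write(4): buf=[_ 92 4 _ _], head=1, tail=3, size=2
read(): buf=[_ _ 4 _ _], head=2, tail=3, size=1
write(89): buf=[_ _ 4 89 _], head=2, tail=4, size=2
write(94): buf=[_ _ 4 89 94], head=2, tail=0, size=3
write(71): buf=[71 _ 4 89 94], head=2, tail=1, size=4
read(): buf=[71 _ _ 89 94], head=3, tail=1, size=3
write(25): buf=[71 25 _ 89 94], head=3, tail=2, size=4
read(): buf=[71 25 _ _ 94], head=4, tail=2, size=3
read(): buf=[71 25 _ _ _], head=0, tail=2, size=2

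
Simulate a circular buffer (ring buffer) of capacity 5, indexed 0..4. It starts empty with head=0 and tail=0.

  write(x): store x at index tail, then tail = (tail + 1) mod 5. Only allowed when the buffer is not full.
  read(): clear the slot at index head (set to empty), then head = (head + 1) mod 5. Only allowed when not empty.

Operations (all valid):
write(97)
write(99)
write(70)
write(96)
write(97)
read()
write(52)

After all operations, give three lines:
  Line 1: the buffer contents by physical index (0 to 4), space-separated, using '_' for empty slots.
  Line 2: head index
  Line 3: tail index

write(97): buf=[97 _ _ _ _], head=0, tail=1, size=1
write(99): buf=[97 99 _ _ _], head=0, tail=2, size=2
write(70): buf=[97 99 70 _ _], head=0, tail=3, size=3
write(96): buf=[97 99 70 96 _], head=0, tail=4, size=4
write(97): buf=[97 99 70 96 97], head=0, tail=0, size=5
read(): buf=[_ 99 70 96 97], head=1, tail=0, size=4
write(52): buf=[52 99 70 96 97], head=1, tail=1, size=5

Answer: 52 99 70 96 97
1
1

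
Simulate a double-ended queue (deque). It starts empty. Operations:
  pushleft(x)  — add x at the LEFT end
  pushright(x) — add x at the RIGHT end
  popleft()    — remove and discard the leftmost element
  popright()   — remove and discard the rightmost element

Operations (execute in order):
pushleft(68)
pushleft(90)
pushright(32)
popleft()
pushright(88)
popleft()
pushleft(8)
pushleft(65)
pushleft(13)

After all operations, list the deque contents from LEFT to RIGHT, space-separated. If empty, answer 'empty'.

Answer: 13 65 8 32 88

Derivation:
pushleft(68): [68]
pushleft(90): [90, 68]
pushright(32): [90, 68, 32]
popleft(): [68, 32]
pushright(88): [68, 32, 88]
popleft(): [32, 88]
pushleft(8): [8, 32, 88]
pushleft(65): [65, 8, 32, 88]
pushleft(13): [13, 65, 8, 32, 88]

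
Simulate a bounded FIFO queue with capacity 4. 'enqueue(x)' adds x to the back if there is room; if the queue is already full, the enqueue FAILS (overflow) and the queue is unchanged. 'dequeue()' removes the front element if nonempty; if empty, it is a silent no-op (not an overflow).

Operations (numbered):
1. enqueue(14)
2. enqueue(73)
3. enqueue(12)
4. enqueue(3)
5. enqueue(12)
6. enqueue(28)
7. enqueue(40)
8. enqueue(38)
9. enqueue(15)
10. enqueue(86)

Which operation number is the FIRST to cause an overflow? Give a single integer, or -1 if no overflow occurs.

Answer: 5

Derivation:
1. enqueue(14): size=1
2. enqueue(73): size=2
3. enqueue(12): size=3
4. enqueue(3): size=4
5. enqueue(12): size=4=cap → OVERFLOW (fail)
6. enqueue(28): size=4=cap → OVERFLOW (fail)
7. enqueue(40): size=4=cap → OVERFLOW (fail)
8. enqueue(38): size=4=cap → OVERFLOW (fail)
9. enqueue(15): size=4=cap → OVERFLOW (fail)
10. enqueue(86): size=4=cap → OVERFLOW (fail)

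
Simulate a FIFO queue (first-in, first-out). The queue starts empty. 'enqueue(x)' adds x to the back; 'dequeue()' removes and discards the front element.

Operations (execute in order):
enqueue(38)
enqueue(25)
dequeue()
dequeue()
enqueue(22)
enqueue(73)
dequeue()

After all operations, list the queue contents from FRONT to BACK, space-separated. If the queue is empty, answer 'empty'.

enqueue(38): [38]
enqueue(25): [38, 25]
dequeue(): [25]
dequeue(): []
enqueue(22): [22]
enqueue(73): [22, 73]
dequeue(): [73]

Answer: 73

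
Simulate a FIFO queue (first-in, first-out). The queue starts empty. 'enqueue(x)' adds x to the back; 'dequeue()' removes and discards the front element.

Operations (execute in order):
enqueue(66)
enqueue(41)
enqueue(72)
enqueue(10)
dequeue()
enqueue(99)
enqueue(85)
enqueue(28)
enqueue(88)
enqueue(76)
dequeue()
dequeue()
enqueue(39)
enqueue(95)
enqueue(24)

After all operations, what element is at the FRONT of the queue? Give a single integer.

Answer: 10

Derivation:
enqueue(66): queue = [66]
enqueue(41): queue = [66, 41]
enqueue(72): queue = [66, 41, 72]
enqueue(10): queue = [66, 41, 72, 10]
dequeue(): queue = [41, 72, 10]
enqueue(99): queue = [41, 72, 10, 99]
enqueue(85): queue = [41, 72, 10, 99, 85]
enqueue(28): queue = [41, 72, 10, 99, 85, 28]
enqueue(88): queue = [41, 72, 10, 99, 85, 28, 88]
enqueue(76): queue = [41, 72, 10, 99, 85, 28, 88, 76]
dequeue(): queue = [72, 10, 99, 85, 28, 88, 76]
dequeue(): queue = [10, 99, 85, 28, 88, 76]
enqueue(39): queue = [10, 99, 85, 28, 88, 76, 39]
enqueue(95): queue = [10, 99, 85, 28, 88, 76, 39, 95]
enqueue(24): queue = [10, 99, 85, 28, 88, 76, 39, 95, 24]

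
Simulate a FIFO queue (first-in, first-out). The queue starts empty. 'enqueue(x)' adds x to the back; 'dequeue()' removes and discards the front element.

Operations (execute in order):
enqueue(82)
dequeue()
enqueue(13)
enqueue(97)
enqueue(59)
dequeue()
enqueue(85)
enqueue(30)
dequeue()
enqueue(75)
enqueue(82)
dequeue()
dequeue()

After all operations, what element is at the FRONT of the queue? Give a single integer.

Answer: 30

Derivation:
enqueue(82): queue = [82]
dequeue(): queue = []
enqueue(13): queue = [13]
enqueue(97): queue = [13, 97]
enqueue(59): queue = [13, 97, 59]
dequeue(): queue = [97, 59]
enqueue(85): queue = [97, 59, 85]
enqueue(30): queue = [97, 59, 85, 30]
dequeue(): queue = [59, 85, 30]
enqueue(75): queue = [59, 85, 30, 75]
enqueue(82): queue = [59, 85, 30, 75, 82]
dequeue(): queue = [85, 30, 75, 82]
dequeue(): queue = [30, 75, 82]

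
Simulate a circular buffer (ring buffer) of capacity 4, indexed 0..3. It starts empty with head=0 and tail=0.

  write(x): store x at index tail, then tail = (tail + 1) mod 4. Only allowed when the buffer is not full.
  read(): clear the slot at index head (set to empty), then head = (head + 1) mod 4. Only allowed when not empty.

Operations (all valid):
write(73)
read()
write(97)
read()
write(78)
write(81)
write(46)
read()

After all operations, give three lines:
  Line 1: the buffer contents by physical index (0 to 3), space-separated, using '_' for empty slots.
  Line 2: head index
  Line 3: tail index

write(73): buf=[73 _ _ _], head=0, tail=1, size=1
read(): buf=[_ _ _ _], head=1, tail=1, size=0
write(97): buf=[_ 97 _ _], head=1, tail=2, size=1
read(): buf=[_ _ _ _], head=2, tail=2, size=0
write(78): buf=[_ _ 78 _], head=2, tail=3, size=1
write(81): buf=[_ _ 78 81], head=2, tail=0, size=2
write(46): buf=[46 _ 78 81], head=2, tail=1, size=3
read(): buf=[46 _ _ 81], head=3, tail=1, size=2

Answer: 46 _ _ 81
3
1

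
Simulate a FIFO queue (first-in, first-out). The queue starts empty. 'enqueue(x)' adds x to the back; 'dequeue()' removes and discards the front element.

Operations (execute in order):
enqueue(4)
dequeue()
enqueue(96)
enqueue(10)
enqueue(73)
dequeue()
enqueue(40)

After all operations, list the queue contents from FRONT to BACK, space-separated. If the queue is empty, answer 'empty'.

Answer: 10 73 40

Derivation:
enqueue(4): [4]
dequeue(): []
enqueue(96): [96]
enqueue(10): [96, 10]
enqueue(73): [96, 10, 73]
dequeue(): [10, 73]
enqueue(40): [10, 73, 40]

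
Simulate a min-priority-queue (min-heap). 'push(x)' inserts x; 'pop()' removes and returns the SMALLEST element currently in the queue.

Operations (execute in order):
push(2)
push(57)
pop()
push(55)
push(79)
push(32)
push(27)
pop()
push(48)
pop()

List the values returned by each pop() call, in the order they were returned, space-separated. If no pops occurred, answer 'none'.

push(2): heap contents = [2]
push(57): heap contents = [2, 57]
pop() → 2: heap contents = [57]
push(55): heap contents = [55, 57]
push(79): heap contents = [55, 57, 79]
push(32): heap contents = [32, 55, 57, 79]
push(27): heap contents = [27, 32, 55, 57, 79]
pop() → 27: heap contents = [32, 55, 57, 79]
push(48): heap contents = [32, 48, 55, 57, 79]
pop() → 32: heap contents = [48, 55, 57, 79]

Answer: 2 27 32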